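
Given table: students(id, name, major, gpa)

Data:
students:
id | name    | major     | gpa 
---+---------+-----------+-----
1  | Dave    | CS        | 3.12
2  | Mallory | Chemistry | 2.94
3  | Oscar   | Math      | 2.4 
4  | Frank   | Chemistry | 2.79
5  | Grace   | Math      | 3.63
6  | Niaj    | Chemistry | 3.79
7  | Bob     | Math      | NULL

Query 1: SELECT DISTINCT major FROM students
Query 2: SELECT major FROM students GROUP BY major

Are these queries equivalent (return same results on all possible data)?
Yes, equivalent

Both queries return: [('CS',), ('Chemistry',), ('Math',)]

Reason: Both get unique majors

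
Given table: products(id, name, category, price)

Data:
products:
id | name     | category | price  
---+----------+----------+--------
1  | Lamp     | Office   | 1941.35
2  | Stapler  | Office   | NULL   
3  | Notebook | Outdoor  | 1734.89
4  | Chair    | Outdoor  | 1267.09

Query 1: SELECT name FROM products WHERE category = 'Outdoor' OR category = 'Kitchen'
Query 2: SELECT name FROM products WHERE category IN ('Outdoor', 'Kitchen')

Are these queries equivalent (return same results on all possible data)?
Yes, equivalent

Both queries return: [('Chair',), ('Notebook',)]

Reason: OR vs IN are equivalent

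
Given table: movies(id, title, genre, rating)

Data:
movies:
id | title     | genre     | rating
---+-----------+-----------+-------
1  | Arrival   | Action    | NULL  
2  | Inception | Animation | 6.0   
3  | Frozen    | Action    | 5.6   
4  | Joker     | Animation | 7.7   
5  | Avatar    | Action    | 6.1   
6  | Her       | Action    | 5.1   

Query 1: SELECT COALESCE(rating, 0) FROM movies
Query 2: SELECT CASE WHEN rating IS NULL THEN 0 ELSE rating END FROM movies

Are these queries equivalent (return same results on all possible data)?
Yes, equivalent

Both queries return: [(0,), (5.1,), (5.6,), (6.0,), (6.1,), (7.7,)]

Reason: COALESCE vs CASE for NULL handling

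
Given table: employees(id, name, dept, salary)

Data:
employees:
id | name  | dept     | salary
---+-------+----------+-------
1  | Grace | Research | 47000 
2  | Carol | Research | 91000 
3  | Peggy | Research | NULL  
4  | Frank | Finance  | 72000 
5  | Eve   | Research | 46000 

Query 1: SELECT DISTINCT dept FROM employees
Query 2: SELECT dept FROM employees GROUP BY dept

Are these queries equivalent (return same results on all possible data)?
Yes, equivalent

Both queries return: [('Finance',), ('Research',)]

Reason: Both get unique depts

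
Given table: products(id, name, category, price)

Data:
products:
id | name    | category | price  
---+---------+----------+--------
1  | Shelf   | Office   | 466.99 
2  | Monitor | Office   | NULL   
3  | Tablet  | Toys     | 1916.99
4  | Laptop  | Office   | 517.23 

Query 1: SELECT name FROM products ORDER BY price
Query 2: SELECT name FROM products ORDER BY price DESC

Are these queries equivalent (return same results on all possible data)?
No, not equivalent

Query 1 returns: [('Monitor',), ('Shelf',), ('Laptop',), ('Tablet',)]
Query 2 returns: [('Tablet',), ('Laptop',), ('Shelf',), ('Monitor',)]

Reason: ASC vs DESC gives opposite ordering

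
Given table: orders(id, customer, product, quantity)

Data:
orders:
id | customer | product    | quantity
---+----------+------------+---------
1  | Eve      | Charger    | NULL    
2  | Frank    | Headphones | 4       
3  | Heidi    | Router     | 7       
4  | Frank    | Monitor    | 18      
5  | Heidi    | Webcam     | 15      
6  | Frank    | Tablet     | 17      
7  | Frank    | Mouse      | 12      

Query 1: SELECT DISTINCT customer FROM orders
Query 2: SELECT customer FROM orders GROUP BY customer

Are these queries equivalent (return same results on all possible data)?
Yes, equivalent

Both queries return: [('Eve',), ('Frank',), ('Heidi',)]

Reason: Both get unique customers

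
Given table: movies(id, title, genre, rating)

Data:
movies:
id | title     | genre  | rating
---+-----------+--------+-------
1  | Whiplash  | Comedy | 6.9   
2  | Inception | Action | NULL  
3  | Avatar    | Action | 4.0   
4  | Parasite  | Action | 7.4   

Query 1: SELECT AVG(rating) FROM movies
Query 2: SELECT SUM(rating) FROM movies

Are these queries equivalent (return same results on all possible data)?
No, not equivalent

Query 1 returns: [(6.1000000000000005,)]
Query 2 returns: [(18.3,)]

Reason: AVG vs SUM give different aggregate values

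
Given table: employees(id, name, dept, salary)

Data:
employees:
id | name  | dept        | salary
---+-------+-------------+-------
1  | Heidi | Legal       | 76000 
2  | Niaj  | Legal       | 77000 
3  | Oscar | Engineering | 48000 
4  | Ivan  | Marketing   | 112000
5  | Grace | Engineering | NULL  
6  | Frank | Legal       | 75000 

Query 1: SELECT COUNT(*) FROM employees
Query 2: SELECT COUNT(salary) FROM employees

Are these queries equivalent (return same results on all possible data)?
No, not equivalent

Query 1 returns: [(6,)]
Query 2 returns: [(5,)]

Reason: COUNT(*) includes NULLs, COUNT(column) excludes them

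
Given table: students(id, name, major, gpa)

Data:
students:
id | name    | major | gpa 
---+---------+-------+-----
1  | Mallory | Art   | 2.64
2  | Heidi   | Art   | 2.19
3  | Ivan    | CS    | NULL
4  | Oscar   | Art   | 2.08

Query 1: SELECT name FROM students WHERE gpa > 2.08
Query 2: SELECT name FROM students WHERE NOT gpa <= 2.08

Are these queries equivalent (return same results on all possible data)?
Yes, equivalent

Both queries return: [('Heidi',), ('Mallory',)]

Reason: Both filter gpa > 2.08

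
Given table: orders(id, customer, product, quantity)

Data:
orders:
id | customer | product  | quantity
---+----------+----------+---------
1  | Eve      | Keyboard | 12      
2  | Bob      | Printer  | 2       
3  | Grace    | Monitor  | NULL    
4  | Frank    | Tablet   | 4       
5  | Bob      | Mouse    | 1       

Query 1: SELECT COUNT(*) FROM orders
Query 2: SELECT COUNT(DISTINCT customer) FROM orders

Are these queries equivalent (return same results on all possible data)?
No, not equivalent

Query 1 returns: [(5,)]
Query 2 returns: [(4,)]

Reason: COUNT(*) counts rows, COUNT(DISTINCT customer) counts unique customers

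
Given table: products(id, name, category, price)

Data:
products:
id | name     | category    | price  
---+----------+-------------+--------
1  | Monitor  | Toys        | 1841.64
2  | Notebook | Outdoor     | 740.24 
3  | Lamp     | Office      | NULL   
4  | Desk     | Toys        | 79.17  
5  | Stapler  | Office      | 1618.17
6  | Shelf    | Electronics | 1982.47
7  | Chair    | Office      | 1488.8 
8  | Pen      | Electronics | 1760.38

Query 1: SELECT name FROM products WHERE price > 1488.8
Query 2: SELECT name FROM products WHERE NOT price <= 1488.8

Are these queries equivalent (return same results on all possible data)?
Yes, equivalent

Both queries return: [('Monitor',), ('Pen',), ('Shelf',), ('Stapler',)]

Reason: Both filter price > 1488.8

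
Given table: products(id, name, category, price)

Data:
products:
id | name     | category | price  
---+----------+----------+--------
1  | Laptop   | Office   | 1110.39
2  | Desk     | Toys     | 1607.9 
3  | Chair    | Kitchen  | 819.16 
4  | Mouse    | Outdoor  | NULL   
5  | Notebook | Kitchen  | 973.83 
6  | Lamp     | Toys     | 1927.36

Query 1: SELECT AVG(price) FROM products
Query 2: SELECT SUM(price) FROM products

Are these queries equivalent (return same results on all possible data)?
No, not equivalent

Query 1 returns: [(1287.728,)]
Query 2 returns: [(6438.64,)]

Reason: AVG vs SUM give different aggregate values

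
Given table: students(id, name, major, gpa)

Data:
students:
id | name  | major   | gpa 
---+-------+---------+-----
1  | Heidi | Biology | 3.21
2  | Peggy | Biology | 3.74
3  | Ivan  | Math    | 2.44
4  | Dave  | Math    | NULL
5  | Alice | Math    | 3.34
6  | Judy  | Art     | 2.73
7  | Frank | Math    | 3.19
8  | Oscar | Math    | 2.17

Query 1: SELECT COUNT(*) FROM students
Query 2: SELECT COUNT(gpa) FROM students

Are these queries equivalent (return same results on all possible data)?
No, not equivalent

Query 1 returns: [(8,)]
Query 2 returns: [(7,)]

Reason: COUNT(*) includes NULLs, COUNT(column) excludes them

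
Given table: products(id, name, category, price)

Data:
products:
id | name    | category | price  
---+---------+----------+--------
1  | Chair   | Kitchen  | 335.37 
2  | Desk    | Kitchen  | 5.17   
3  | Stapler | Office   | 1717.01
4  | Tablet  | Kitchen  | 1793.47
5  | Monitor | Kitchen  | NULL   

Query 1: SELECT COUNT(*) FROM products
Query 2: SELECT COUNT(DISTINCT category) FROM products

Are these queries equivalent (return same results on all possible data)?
No, not equivalent

Query 1 returns: [(5,)]
Query 2 returns: [(2,)]

Reason: COUNT(*) counts rows, COUNT(DISTINCT category) counts unique categorys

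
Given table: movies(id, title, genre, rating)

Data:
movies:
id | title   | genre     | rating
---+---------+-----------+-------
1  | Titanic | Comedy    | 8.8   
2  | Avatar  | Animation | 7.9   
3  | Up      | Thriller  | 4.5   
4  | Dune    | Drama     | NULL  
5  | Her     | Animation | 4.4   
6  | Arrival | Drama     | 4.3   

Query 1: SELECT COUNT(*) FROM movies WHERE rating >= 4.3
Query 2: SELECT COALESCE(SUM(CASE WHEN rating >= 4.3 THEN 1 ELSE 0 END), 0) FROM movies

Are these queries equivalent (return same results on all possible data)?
Yes, equivalent

Both queries return: [(5,)]

Reason: COUNT with WHERE vs conditional SUM (COALESCE handles empty-table NULL)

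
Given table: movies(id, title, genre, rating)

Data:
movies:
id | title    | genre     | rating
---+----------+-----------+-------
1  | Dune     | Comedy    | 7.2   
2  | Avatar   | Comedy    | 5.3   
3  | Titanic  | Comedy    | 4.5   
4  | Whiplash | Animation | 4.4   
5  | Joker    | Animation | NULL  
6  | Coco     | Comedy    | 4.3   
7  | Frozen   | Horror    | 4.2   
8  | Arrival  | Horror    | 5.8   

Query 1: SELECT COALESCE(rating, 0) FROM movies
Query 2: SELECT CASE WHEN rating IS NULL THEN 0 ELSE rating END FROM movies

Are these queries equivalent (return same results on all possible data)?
Yes, equivalent

Both queries return: [(0,), (4.2,), (4.3,), (4.4,), (4.5,), (5.3,), (5.8,), (7.2,)]

Reason: COALESCE vs CASE for NULL handling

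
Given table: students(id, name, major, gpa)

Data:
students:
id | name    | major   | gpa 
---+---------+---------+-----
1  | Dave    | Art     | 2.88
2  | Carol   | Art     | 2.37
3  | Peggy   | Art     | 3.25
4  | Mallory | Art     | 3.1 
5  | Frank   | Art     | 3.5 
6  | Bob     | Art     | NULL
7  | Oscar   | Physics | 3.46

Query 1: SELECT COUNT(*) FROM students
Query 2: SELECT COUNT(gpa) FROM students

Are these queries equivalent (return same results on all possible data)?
No, not equivalent

Query 1 returns: [(7,)]
Query 2 returns: [(6,)]

Reason: COUNT(*) includes NULLs, COUNT(column) excludes them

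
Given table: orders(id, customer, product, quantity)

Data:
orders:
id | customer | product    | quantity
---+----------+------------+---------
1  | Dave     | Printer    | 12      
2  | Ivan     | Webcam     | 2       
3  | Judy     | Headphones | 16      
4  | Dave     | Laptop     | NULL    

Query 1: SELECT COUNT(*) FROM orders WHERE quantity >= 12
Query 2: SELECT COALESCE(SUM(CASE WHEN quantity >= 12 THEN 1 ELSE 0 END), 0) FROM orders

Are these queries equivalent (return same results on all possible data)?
Yes, equivalent

Both queries return: [(2,)]

Reason: COUNT with WHERE vs conditional SUM (COALESCE handles empty-table NULL)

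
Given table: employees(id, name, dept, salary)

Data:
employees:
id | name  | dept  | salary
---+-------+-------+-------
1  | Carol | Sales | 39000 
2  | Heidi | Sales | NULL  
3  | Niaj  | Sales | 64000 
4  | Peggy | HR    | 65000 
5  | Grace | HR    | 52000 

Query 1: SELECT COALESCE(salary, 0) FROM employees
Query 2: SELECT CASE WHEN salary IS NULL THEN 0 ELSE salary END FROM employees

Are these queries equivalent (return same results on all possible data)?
Yes, equivalent

Both queries return: [(0,), (39000,), (52000,), (64000,), (65000,)]

Reason: COALESCE vs CASE for NULL handling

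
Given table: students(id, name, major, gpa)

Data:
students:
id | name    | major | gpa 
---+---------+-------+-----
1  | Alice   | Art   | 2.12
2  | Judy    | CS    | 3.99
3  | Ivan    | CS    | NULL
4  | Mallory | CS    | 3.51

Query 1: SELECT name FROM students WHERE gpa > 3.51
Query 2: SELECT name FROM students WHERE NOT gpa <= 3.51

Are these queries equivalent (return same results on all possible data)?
Yes, equivalent

Both queries return: [('Judy',)]

Reason: Both filter gpa > 3.51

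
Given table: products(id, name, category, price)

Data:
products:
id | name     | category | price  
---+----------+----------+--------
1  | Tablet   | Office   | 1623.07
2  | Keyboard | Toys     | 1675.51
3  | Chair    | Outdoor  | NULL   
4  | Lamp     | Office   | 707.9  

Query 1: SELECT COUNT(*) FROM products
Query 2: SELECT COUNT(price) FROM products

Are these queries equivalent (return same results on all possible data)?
No, not equivalent

Query 1 returns: [(4,)]
Query 2 returns: [(3,)]

Reason: COUNT(*) includes NULLs, COUNT(column) excludes them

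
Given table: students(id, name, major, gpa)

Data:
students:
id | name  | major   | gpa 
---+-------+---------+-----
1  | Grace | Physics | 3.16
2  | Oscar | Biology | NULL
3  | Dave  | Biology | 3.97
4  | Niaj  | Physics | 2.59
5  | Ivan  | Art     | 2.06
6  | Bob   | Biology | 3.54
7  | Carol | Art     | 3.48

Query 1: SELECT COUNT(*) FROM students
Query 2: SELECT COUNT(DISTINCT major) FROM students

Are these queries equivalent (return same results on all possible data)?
No, not equivalent

Query 1 returns: [(7,)]
Query 2 returns: [(3,)]

Reason: COUNT(*) counts rows, COUNT(DISTINCT major) counts unique majors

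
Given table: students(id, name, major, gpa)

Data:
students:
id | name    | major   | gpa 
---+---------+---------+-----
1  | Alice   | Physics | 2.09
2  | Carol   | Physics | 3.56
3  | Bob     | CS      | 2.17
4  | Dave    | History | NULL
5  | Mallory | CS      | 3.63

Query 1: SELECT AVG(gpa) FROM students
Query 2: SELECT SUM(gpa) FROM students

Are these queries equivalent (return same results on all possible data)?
No, not equivalent

Query 1 returns: [(2.8625,)]
Query 2 returns: [(11.45,)]

Reason: AVG vs SUM give different aggregate values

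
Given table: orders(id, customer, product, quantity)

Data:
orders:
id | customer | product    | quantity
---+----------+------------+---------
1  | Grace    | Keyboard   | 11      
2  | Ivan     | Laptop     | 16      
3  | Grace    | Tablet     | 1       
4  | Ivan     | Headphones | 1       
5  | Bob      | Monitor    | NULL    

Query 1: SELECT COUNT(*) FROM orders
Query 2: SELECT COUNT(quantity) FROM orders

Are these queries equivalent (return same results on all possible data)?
No, not equivalent

Query 1 returns: [(5,)]
Query 2 returns: [(4,)]

Reason: COUNT(*) includes NULLs, COUNT(column) excludes them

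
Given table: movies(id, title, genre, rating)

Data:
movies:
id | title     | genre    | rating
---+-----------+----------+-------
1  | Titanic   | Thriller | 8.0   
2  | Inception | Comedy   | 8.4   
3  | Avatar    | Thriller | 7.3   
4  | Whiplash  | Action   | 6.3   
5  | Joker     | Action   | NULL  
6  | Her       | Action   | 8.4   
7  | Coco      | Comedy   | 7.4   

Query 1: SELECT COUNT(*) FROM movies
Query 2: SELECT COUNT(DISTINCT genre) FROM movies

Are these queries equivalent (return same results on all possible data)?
No, not equivalent

Query 1 returns: [(7,)]
Query 2 returns: [(3,)]

Reason: COUNT(*) counts rows, COUNT(DISTINCT genre) counts unique genres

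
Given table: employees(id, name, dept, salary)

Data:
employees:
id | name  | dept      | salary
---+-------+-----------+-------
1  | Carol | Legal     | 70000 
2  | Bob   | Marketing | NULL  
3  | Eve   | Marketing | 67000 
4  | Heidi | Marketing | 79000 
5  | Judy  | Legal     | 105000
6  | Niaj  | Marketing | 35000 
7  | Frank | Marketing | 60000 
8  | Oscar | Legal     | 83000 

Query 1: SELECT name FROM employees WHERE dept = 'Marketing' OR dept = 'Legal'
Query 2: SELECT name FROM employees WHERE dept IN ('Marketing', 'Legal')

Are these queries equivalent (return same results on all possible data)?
Yes, equivalent

Both queries return: [('Bob',), ('Carol',), ('Eve',), ('Frank',), ('Heidi',), ('Judy',), ('Niaj',), ('Oscar',)]

Reason: OR vs IN are equivalent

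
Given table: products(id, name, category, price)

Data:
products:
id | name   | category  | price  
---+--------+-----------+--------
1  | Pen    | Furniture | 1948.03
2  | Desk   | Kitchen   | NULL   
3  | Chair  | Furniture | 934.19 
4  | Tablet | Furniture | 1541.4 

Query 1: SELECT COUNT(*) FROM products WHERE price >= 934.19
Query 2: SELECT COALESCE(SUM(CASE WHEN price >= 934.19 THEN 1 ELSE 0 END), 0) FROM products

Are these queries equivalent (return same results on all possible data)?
Yes, equivalent

Both queries return: [(3,)]

Reason: COUNT with WHERE vs conditional SUM (COALESCE handles empty-table NULL)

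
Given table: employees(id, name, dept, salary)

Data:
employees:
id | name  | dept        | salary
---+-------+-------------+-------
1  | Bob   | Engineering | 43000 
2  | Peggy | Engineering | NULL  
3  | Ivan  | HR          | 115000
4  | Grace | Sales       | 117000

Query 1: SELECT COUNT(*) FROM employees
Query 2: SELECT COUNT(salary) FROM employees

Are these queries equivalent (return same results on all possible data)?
No, not equivalent

Query 1 returns: [(4,)]
Query 2 returns: [(3,)]

Reason: COUNT(*) includes NULLs, COUNT(column) excludes them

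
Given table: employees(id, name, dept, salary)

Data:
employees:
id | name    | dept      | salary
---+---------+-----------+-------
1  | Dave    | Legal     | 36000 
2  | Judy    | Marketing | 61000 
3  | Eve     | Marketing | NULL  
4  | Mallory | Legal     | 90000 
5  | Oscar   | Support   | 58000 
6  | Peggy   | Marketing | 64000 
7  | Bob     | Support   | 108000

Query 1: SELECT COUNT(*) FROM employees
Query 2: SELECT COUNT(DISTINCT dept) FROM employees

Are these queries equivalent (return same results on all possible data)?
No, not equivalent

Query 1 returns: [(7,)]
Query 2 returns: [(3,)]

Reason: COUNT(*) counts rows, COUNT(DISTINCT dept) counts unique depts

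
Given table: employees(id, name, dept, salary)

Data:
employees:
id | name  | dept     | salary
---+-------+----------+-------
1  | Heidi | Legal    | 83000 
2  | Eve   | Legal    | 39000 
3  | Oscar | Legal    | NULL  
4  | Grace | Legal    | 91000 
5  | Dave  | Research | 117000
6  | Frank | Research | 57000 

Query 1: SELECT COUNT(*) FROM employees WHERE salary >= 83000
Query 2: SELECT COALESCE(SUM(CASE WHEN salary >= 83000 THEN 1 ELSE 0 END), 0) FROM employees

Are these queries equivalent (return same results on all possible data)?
Yes, equivalent

Both queries return: [(3,)]

Reason: COUNT with WHERE vs conditional SUM (COALESCE handles empty-table NULL)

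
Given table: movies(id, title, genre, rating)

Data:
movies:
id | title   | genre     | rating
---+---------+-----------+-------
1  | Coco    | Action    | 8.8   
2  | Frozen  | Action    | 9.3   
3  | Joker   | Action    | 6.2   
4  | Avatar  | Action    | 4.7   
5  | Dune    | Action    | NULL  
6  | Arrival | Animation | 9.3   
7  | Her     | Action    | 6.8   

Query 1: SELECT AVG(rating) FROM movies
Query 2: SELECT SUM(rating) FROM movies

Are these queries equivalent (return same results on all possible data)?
No, not equivalent

Query 1 returns: [(7.516666666666667,)]
Query 2 returns: [(45.1,)]

Reason: AVG vs SUM give different aggregate values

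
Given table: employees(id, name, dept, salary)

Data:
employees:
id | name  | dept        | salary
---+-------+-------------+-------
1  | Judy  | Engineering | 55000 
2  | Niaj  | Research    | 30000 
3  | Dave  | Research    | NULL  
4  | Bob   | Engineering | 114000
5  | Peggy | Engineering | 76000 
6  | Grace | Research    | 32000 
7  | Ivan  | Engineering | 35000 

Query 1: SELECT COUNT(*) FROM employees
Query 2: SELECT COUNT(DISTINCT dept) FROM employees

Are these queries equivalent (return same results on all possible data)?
No, not equivalent

Query 1 returns: [(7,)]
Query 2 returns: [(2,)]

Reason: COUNT(*) counts rows, COUNT(DISTINCT dept) counts unique depts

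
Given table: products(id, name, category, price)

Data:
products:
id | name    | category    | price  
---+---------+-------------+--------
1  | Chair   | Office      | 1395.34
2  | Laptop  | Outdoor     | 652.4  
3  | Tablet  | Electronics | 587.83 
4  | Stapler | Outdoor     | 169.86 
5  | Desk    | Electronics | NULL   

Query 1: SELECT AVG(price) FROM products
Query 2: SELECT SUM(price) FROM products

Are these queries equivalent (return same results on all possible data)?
No, not equivalent

Query 1 returns: [(701.3575,)]
Query 2 returns: [(2805.43,)]

Reason: AVG vs SUM give different aggregate values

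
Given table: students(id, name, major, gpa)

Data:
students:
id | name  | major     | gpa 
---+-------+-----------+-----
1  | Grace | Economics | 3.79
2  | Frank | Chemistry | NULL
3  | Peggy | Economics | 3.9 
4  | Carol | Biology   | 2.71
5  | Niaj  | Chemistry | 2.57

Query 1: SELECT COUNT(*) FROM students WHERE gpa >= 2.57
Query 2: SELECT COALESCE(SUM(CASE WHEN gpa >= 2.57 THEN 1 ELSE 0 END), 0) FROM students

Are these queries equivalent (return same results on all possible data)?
Yes, equivalent

Both queries return: [(4,)]

Reason: COUNT with WHERE vs conditional SUM (COALESCE handles empty-table NULL)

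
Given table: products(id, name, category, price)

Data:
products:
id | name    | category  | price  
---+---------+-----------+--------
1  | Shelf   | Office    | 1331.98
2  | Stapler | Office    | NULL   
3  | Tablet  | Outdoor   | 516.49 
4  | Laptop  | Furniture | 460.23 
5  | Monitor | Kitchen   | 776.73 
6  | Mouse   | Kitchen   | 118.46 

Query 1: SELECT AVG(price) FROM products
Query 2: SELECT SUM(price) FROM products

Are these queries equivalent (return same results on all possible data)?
No, not equivalent

Query 1 returns: [(640.778,)]
Query 2 returns: [(3203.89,)]

Reason: AVG vs SUM give different aggregate values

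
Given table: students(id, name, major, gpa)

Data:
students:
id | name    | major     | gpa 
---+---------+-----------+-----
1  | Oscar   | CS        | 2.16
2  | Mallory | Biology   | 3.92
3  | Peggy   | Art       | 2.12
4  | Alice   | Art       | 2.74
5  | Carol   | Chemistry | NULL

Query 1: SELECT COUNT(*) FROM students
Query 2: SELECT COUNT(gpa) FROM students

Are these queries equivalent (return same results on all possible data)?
No, not equivalent

Query 1 returns: [(5,)]
Query 2 returns: [(4,)]

Reason: COUNT(*) includes NULLs, COUNT(column) excludes them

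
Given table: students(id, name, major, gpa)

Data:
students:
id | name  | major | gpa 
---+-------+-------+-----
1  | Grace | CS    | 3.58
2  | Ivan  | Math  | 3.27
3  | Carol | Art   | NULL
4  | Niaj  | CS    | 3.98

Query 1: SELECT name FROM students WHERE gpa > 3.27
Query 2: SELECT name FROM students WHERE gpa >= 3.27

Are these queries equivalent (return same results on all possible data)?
No, not equivalent

Query 1 returns: [('Grace',), ('Niaj',)]
Query 2 returns: [('Grace',), ('Ivan',), ('Niaj',)]

Reason: > vs >= gives different results when gpa = 3.27 exists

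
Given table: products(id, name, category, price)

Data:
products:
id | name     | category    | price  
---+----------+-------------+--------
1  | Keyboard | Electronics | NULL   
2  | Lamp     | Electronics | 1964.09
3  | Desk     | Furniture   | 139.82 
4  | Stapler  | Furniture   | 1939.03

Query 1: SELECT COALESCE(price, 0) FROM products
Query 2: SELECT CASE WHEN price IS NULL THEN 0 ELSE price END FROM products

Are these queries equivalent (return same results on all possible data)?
Yes, equivalent

Both queries return: [(0,), (139.82,), (1939.03,), (1964.09,)]

Reason: COALESCE vs CASE for NULL handling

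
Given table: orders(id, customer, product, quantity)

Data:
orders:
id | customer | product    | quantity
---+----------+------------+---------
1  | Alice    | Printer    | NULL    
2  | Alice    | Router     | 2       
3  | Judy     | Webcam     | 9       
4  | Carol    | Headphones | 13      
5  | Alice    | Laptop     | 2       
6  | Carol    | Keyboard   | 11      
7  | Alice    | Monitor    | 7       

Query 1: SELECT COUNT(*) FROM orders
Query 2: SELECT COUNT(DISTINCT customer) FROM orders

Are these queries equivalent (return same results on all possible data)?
No, not equivalent

Query 1 returns: [(7,)]
Query 2 returns: [(3,)]

Reason: COUNT(*) counts rows, COUNT(DISTINCT customer) counts unique customers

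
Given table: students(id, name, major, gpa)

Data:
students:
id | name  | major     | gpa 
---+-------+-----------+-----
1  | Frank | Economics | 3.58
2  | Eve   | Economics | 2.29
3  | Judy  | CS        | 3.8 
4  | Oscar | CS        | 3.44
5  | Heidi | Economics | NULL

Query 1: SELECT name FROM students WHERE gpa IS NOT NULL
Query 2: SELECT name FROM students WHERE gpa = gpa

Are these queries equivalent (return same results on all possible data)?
Yes, equivalent

Both queries return: [('Eve',), ('Frank',), ('Judy',), ('Oscar',)]

Reason: IS NOT NULL vs self-equality (both exclude NULLs)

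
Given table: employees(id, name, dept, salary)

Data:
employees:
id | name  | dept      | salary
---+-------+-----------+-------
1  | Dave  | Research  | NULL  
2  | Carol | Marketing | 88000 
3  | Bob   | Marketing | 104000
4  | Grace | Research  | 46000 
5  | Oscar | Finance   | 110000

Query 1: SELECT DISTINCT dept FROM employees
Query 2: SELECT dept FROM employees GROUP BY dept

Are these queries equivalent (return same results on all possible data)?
Yes, equivalent

Both queries return: [('Finance',), ('Marketing',), ('Research',)]

Reason: Both get unique depts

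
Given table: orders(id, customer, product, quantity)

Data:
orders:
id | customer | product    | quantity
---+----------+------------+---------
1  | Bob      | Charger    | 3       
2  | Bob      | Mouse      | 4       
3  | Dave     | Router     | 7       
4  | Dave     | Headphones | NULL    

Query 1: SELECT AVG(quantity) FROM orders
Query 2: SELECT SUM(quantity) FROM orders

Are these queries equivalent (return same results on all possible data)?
No, not equivalent

Query 1 returns: [(4.666666666666667,)]
Query 2 returns: [(14,)]

Reason: AVG vs SUM give different aggregate values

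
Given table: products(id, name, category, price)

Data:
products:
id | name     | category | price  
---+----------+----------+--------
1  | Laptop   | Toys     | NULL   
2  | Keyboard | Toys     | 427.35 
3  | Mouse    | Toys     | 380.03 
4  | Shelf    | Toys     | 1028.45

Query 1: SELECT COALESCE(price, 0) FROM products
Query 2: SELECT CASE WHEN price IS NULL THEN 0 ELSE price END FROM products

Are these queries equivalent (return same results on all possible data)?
Yes, equivalent

Both queries return: [(0,), (380.03,), (427.35,), (1028.45,)]

Reason: COALESCE vs CASE for NULL handling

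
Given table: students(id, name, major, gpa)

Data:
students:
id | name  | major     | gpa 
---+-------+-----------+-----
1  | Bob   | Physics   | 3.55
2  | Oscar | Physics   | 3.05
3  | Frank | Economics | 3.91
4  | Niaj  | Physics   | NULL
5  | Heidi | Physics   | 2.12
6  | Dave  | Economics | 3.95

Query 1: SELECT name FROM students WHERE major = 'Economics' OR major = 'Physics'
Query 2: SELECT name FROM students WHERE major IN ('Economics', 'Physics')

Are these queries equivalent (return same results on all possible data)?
Yes, equivalent

Both queries return: [('Bob',), ('Dave',), ('Frank',), ('Heidi',), ('Niaj',), ('Oscar',)]

Reason: OR vs IN are equivalent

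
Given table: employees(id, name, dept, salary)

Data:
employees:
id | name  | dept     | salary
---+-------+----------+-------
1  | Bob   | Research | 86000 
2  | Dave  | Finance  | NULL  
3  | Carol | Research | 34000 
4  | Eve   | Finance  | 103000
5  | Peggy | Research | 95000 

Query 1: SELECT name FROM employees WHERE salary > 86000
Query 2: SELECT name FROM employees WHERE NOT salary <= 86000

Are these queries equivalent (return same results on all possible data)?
Yes, equivalent

Both queries return: [('Eve',), ('Peggy',)]

Reason: Both filter salary > 86000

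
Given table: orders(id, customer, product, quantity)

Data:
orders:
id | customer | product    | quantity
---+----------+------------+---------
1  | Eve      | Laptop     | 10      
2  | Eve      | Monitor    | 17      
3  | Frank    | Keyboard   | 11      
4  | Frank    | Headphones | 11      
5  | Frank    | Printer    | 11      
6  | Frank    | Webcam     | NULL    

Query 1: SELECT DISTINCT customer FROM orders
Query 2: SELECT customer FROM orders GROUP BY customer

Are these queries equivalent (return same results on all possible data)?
Yes, equivalent

Both queries return: [('Eve',), ('Frank',)]

Reason: Both get unique customers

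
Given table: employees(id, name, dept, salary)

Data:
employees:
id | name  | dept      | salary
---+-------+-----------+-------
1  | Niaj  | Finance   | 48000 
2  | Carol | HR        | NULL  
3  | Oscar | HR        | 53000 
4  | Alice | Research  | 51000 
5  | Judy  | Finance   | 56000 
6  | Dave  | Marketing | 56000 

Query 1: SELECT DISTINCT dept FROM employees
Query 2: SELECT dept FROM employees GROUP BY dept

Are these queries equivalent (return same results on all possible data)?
Yes, equivalent

Both queries return: [('Finance',), ('HR',), ('Marketing',), ('Research',)]

Reason: Both get unique depts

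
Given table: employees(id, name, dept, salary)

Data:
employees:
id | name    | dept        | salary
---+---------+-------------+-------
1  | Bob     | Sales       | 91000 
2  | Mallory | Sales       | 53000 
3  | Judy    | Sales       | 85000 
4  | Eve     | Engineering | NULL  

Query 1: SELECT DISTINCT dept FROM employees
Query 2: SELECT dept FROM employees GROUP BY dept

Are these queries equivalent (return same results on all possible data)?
Yes, equivalent

Both queries return: [('Engineering',), ('Sales',)]

Reason: Both get unique depts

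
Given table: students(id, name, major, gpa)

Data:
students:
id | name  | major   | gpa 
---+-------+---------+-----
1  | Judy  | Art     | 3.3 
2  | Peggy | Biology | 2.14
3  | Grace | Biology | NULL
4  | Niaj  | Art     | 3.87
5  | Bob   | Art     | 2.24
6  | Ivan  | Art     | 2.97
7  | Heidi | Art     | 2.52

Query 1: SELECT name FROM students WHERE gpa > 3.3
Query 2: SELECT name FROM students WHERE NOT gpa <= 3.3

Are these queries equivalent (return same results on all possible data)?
Yes, equivalent

Both queries return: [('Niaj',)]

Reason: Both filter gpa > 3.3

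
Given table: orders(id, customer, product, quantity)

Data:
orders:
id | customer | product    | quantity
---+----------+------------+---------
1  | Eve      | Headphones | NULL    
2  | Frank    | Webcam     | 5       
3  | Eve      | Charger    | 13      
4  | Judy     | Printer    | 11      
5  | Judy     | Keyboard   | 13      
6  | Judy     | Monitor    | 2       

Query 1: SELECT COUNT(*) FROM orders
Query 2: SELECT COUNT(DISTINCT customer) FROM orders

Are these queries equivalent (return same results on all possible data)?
No, not equivalent

Query 1 returns: [(6,)]
Query 2 returns: [(3,)]

Reason: COUNT(*) counts rows, COUNT(DISTINCT customer) counts unique customers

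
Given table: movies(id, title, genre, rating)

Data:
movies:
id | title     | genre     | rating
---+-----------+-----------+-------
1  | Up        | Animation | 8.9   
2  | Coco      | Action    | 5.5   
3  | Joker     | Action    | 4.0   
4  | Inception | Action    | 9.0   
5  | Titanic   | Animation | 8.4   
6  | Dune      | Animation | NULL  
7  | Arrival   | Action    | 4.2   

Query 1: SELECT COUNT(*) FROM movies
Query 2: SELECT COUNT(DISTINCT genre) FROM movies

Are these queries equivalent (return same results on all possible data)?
No, not equivalent

Query 1 returns: [(7,)]
Query 2 returns: [(2,)]

Reason: COUNT(*) counts rows, COUNT(DISTINCT genre) counts unique genres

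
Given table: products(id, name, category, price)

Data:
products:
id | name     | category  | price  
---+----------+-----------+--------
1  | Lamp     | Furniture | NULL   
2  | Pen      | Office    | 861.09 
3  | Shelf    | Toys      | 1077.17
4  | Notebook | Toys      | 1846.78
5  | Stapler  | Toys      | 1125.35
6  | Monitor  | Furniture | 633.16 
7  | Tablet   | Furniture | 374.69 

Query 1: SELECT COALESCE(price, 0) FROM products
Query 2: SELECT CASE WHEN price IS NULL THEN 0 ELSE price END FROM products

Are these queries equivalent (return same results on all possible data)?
Yes, equivalent

Both queries return: [(0,), (374.69,), (633.16,), (861.09,), (1077.17,), (1125.35,), (1846.78,)]

Reason: COALESCE vs CASE for NULL handling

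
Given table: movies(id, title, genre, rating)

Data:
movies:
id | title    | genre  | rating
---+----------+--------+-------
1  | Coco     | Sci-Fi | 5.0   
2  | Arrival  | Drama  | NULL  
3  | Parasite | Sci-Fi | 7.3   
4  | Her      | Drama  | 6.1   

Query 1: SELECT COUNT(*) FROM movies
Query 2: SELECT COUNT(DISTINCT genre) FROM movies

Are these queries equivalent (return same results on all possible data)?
No, not equivalent

Query 1 returns: [(4,)]
Query 2 returns: [(2,)]

Reason: COUNT(*) counts rows, COUNT(DISTINCT genre) counts unique genres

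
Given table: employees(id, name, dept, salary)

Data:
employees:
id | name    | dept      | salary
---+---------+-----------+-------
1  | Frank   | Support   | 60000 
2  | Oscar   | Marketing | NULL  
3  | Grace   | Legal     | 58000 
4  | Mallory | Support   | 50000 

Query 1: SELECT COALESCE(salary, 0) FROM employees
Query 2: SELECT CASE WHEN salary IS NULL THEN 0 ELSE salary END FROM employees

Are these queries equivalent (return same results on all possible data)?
Yes, equivalent

Both queries return: [(0,), (50000,), (58000,), (60000,)]

Reason: COALESCE vs CASE for NULL handling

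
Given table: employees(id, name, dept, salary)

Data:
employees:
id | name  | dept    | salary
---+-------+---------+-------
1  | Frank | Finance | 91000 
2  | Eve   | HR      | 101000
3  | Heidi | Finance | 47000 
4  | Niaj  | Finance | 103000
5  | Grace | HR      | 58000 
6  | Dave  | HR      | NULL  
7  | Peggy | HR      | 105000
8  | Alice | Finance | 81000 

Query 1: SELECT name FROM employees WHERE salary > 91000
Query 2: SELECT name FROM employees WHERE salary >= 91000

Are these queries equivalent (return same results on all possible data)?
No, not equivalent

Query 1 returns: [('Eve',), ('Niaj',), ('Peggy',)]
Query 2 returns: [('Frank',), ('Eve',), ('Niaj',), ('Peggy',)]

Reason: > vs >= gives different results when salary = 91000 exists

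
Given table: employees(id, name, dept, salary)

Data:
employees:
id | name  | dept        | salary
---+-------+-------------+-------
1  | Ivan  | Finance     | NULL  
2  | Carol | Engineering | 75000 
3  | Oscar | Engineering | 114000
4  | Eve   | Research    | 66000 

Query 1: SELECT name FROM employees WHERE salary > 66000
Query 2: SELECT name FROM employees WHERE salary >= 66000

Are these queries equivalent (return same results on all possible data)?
No, not equivalent

Query 1 returns: [('Carol',), ('Oscar',)]
Query 2 returns: [('Carol',), ('Oscar',), ('Eve',)]

Reason: > vs >= gives different results when salary = 66000 exists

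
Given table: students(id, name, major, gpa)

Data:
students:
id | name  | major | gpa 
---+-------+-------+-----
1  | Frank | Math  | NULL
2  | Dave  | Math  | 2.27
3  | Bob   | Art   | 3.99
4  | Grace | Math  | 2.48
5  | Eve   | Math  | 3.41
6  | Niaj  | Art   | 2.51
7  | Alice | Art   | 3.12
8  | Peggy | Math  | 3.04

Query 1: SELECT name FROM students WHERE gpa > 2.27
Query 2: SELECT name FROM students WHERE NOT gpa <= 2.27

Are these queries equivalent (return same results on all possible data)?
Yes, equivalent

Both queries return: [('Alice',), ('Bob',), ('Eve',), ('Grace',), ('Niaj',), ('Peggy',)]

Reason: Both filter gpa > 2.27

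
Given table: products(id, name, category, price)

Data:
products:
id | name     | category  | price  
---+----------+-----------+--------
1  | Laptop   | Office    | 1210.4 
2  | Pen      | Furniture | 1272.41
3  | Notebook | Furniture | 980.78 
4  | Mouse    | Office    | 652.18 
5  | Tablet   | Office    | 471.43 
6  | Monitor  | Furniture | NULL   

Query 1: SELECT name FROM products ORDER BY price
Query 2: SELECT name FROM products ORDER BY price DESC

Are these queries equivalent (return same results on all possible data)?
No, not equivalent

Query 1 returns: [('Monitor',), ('Tablet',), ('Mouse',), ('Notebook',), ('Laptop',), ('Pen',)]
Query 2 returns: [('Pen',), ('Laptop',), ('Notebook',), ('Mouse',), ('Tablet',), ('Monitor',)]

Reason: ASC vs DESC gives opposite ordering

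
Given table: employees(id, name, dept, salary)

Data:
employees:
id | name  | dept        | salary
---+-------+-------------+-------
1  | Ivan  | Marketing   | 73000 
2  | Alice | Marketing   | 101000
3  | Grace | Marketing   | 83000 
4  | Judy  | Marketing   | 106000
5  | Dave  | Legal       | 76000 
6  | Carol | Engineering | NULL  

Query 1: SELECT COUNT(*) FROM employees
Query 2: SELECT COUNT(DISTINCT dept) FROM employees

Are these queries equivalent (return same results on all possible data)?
No, not equivalent

Query 1 returns: [(6,)]
Query 2 returns: [(3,)]

Reason: COUNT(*) counts rows, COUNT(DISTINCT dept) counts unique depts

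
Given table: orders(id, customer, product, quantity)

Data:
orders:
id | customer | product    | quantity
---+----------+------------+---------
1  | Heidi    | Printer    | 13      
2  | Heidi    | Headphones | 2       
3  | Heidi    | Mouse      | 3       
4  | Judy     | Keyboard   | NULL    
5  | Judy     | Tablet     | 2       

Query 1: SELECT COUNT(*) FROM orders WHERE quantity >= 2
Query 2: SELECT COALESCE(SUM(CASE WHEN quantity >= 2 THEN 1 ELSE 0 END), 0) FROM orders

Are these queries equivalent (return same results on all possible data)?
Yes, equivalent

Both queries return: [(4,)]

Reason: COUNT with WHERE vs conditional SUM (COALESCE handles empty-table NULL)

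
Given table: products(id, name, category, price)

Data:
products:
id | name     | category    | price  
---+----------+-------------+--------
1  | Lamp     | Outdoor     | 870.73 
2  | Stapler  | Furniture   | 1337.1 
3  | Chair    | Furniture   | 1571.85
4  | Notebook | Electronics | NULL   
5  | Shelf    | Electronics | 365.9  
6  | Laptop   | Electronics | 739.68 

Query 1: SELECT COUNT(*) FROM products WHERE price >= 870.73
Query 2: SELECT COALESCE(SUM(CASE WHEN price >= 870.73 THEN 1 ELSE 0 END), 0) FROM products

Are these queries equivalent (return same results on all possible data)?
Yes, equivalent

Both queries return: [(3,)]

Reason: COUNT with WHERE vs conditional SUM (COALESCE handles empty-table NULL)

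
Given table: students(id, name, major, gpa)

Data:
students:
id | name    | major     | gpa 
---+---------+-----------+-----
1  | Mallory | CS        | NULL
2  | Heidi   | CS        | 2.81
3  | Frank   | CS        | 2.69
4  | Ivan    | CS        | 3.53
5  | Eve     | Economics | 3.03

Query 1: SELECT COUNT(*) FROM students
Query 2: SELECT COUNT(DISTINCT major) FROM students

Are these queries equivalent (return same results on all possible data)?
No, not equivalent

Query 1 returns: [(5,)]
Query 2 returns: [(2,)]

Reason: COUNT(*) counts rows, COUNT(DISTINCT major) counts unique majors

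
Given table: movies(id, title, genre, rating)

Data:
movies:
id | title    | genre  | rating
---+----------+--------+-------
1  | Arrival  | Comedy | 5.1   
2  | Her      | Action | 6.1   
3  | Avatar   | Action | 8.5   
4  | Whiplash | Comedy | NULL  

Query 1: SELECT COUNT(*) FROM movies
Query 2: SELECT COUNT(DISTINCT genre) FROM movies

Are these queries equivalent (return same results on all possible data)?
No, not equivalent

Query 1 returns: [(4,)]
Query 2 returns: [(2,)]

Reason: COUNT(*) counts rows, COUNT(DISTINCT genre) counts unique genres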